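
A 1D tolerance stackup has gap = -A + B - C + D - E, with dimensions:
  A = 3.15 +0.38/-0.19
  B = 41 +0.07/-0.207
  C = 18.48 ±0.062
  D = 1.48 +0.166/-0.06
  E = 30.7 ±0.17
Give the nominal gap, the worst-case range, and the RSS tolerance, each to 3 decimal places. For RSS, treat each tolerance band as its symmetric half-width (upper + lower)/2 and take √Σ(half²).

Stack each dimension's contribution:
  -A: nom -3.150 → Σnom=-3.150; wc +0.190/-0.380 → slack +0.190/-0.380; half-tol=0.285, Σhalf²=0.081225
  +B: nom +41.000 → Σnom=37.850; wc +0.070/-0.207 → slack +0.260/-0.587; half-tol=0.139, Σhalf²=0.100407
  -C: nom -18.480 → Σnom=19.370; wc +0.062/-0.062 → slack +0.322/-0.649; half-tol=0.062, Σhalf²=0.104251
  +D: nom +1.480 → Σnom=20.850; wc +0.166/-0.060 → slack +0.488/-0.709; half-tol=0.113, Σhalf²=0.117020
  -E: nom -30.700 → Σnom=-9.850; wc +0.170/-0.170 → slack +0.658/-0.879; half-tol=0.170, Σhalf²=0.145920
Nominal = -9.850. Worst-case = [-9.850 - 0.879, -9.850 + 0.658] = [-10.729, -9.192]. RSS = √0.145920 = 0.382.

nominal=-9.850 wc=[-10.729,-9.192] rss=0.382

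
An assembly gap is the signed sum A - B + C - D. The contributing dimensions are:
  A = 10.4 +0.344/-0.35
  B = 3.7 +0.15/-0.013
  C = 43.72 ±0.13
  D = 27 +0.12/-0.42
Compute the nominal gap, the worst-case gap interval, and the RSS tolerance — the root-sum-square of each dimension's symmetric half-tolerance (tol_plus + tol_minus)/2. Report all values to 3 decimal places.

Stack each dimension's contribution:
  +A: nom +10.400 → Σnom=10.400; wc +0.344/-0.350 → slack +0.344/-0.350; half-tol=0.347, Σhalf²=0.120409
  -B: nom -3.700 → Σnom=6.700; wc +0.013/-0.150 → slack +0.357/-0.500; half-tol=0.082, Σhalf²=0.127051
  +C: nom +43.720 → Σnom=50.420; wc +0.130/-0.130 → slack +0.487/-0.630; half-tol=0.130, Σhalf²=0.143951
  -D: nom -27.000 → Σnom=23.420; wc +0.420/-0.120 → slack +0.907/-0.750; half-tol=0.270, Σhalf²=0.216851
Nominal = 23.420. Worst-case = [23.420 - 0.750, 23.420 + 0.907] = [22.670, 24.327]. RSS = √0.216851 = 0.466.

nominal=23.420 wc=[22.670,24.327] rss=0.466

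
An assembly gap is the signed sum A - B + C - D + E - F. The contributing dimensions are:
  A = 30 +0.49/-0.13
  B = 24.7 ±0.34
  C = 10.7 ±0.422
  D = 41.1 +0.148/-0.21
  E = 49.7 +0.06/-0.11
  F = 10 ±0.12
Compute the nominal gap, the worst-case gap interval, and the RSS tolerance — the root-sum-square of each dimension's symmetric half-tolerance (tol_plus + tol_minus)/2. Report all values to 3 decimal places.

nominal=14.600 wc=[13.330,16.242] rss=0.666

Stack each dimension's contribution:
  +A: nom +30.000 → Σnom=30.000; wc +0.490/-0.130 → slack +0.490/-0.130; half-tol=0.310, Σhalf²=0.096100
  -B: nom -24.700 → Σnom=5.300; wc +0.340/-0.340 → slack +0.830/-0.470; half-tol=0.340, Σhalf²=0.211700
  +C: nom +10.700 → Σnom=16.000; wc +0.422/-0.422 → slack +1.252/-0.892; half-tol=0.422, Σhalf²=0.389784
  -D: nom -41.100 → Σnom=-25.100; wc +0.210/-0.148 → slack +1.462/-1.040; half-tol=0.179, Σhalf²=0.421825
  +E: nom +49.700 → Σnom=24.600; wc +0.060/-0.110 → slack +1.522/-1.150; half-tol=0.085, Σhalf²=0.429050
  -F: nom -10.000 → Σnom=14.600; wc +0.120/-0.120 → slack +1.642/-1.270; half-tol=0.120, Σhalf²=0.443450
Nominal = 14.600. Worst-case = [14.600 - 1.270, 14.600 + 1.642] = [13.330, 16.242]. RSS = √0.443450 = 0.666.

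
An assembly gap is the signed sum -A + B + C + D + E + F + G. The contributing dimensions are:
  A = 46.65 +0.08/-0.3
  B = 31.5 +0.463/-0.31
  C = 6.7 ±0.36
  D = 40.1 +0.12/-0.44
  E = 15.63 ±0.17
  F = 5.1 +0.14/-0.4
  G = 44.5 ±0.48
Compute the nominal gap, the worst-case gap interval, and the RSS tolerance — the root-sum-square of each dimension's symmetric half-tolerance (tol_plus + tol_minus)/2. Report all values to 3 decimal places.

Stack each dimension's contribution:
  -A: nom -46.650 → Σnom=-46.650; wc +0.300/-0.080 → slack +0.300/-0.080; half-tol=0.190, Σhalf²=0.036100
  +B: nom +31.500 → Σnom=-15.150; wc +0.463/-0.310 → slack +0.763/-0.390; half-tol=0.387, Σhalf²=0.185482
  +C: nom +6.700 → Σnom=-8.450; wc +0.360/-0.360 → slack +1.123/-0.750; half-tol=0.360, Σhalf²=0.315082
  +D: nom +40.100 → Σnom=31.650; wc +0.120/-0.440 → slack +1.243/-1.190; half-tol=0.280, Σhalf²=0.393482
  +E: nom +15.630 → Σnom=47.280; wc +0.170/-0.170 → slack +1.413/-1.360; half-tol=0.170, Σhalf²=0.422382
  +F: nom +5.100 → Σnom=52.380; wc +0.140/-0.400 → slack +1.553/-1.760; half-tol=0.270, Σhalf²=0.495282
  +G: nom +44.500 → Σnom=96.880; wc +0.480/-0.480 → slack +2.033/-2.240; half-tol=0.480, Σhalf²=0.725682
Nominal = 96.880. Worst-case = [96.880 - 2.240, 96.880 + 2.033] = [94.640, 98.913]. RSS = √0.725682 = 0.852.

nominal=96.880 wc=[94.640,98.913] rss=0.852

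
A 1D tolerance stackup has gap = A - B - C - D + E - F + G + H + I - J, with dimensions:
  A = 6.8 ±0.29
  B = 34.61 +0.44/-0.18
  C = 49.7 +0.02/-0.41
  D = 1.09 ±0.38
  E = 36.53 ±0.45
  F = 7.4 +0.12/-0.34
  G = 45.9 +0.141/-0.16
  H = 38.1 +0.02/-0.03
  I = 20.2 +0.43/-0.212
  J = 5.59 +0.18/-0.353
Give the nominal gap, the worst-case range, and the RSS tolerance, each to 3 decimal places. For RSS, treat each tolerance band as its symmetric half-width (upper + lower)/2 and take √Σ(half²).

nominal=49.140 wc=[46.858,52.134] rss=0.908

Stack each dimension's contribution:
  +A: nom +6.800 → Σnom=6.800; wc +0.290/-0.290 → slack +0.290/-0.290; half-tol=0.290, Σhalf²=0.084100
  -B: nom -34.610 → Σnom=-27.810; wc +0.180/-0.440 → slack +0.470/-0.730; half-tol=0.310, Σhalf²=0.180200
  -C: nom -49.700 → Σnom=-77.510; wc +0.410/-0.020 → slack +0.880/-0.750; half-tol=0.215, Σhalf²=0.226425
  -D: nom -1.090 → Σnom=-78.600; wc +0.380/-0.380 → slack +1.260/-1.130; half-tol=0.380, Σhalf²=0.370825
  +E: nom +36.530 → Σnom=-42.070; wc +0.450/-0.450 → slack +1.710/-1.580; half-tol=0.450, Σhalf²=0.573325
  -F: nom -7.400 → Σnom=-49.470; wc +0.340/-0.120 → slack +2.050/-1.700; half-tol=0.230, Σhalf²=0.626225
  +G: nom +45.900 → Σnom=-3.570; wc +0.141/-0.160 → slack +2.191/-1.860; half-tol=0.150, Σhalf²=0.648875
  +H: nom +38.100 → Σnom=34.530; wc +0.020/-0.030 → slack +2.211/-1.890; half-tol=0.025, Σhalf²=0.649500
  +I: nom +20.200 → Σnom=54.730; wc +0.430/-0.212 → slack +2.641/-2.102; half-tol=0.321, Σhalf²=0.752541
  -J: nom -5.590 → Σnom=49.140; wc +0.353/-0.180 → slack +2.994/-2.282; half-tol=0.266, Σhalf²=0.823564
Nominal = 49.140. Worst-case = [49.140 - 2.282, 49.140 + 2.994] = [46.858, 52.134]. RSS = √0.823564 = 0.908.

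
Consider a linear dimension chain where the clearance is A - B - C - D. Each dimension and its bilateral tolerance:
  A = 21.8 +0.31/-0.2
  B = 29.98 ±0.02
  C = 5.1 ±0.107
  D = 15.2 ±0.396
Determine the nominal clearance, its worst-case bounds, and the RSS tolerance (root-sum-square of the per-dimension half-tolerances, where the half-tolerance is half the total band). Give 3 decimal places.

Stack each dimension's contribution:
  +A: nom +21.800 → Σnom=21.800; wc +0.310/-0.200 → slack +0.310/-0.200; half-tol=0.255, Σhalf²=0.065025
  -B: nom -29.980 → Σnom=-8.180; wc +0.020/-0.020 → slack +0.330/-0.220; half-tol=0.020, Σhalf²=0.065425
  -C: nom -5.100 → Σnom=-13.280; wc +0.107/-0.107 → slack +0.437/-0.327; half-tol=0.107, Σhalf²=0.076874
  -D: nom -15.200 → Σnom=-28.480; wc +0.396/-0.396 → slack +0.833/-0.723; half-tol=0.396, Σhalf²=0.233690
Nominal = -28.480. Worst-case = [-28.480 - 0.723, -28.480 + 0.833] = [-29.203, -27.647]. RSS = √0.233690 = 0.483.

nominal=-28.480 wc=[-29.203,-27.647] rss=0.483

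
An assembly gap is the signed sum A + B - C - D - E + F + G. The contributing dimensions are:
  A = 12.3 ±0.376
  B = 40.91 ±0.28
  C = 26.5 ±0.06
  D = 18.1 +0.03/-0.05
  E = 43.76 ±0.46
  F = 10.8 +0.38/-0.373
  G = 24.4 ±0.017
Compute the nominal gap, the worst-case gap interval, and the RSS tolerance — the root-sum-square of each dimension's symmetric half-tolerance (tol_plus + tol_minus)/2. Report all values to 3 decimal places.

Stack each dimension's contribution:
  +A: nom +12.300 → Σnom=12.300; wc +0.376/-0.376 → slack +0.376/-0.376; half-tol=0.376, Σhalf²=0.141376
  +B: nom +40.910 → Σnom=53.210; wc +0.280/-0.280 → slack +0.656/-0.656; half-tol=0.280, Σhalf²=0.219776
  -C: nom -26.500 → Σnom=26.710; wc +0.060/-0.060 → slack +0.716/-0.716; half-tol=0.060, Σhalf²=0.223376
  -D: nom -18.100 → Σnom=8.610; wc +0.050/-0.030 → slack +0.766/-0.746; half-tol=0.040, Σhalf²=0.224976
  -E: nom -43.760 → Σnom=-35.150; wc +0.460/-0.460 → slack +1.226/-1.206; half-tol=0.460, Σhalf²=0.436576
  +F: nom +10.800 → Σnom=-24.350; wc +0.380/-0.373 → slack +1.606/-1.579; half-tol=0.377, Σhalf²=0.578328
  +G: nom +24.400 → Σnom=0.050; wc +0.017/-0.017 → slack +1.623/-1.596; half-tol=0.017, Σhalf²=0.578617
Nominal = 0.050. Worst-case = [0.050 - 1.596, 0.050 + 1.623] = [-1.546, 1.673]. RSS = √0.578617 = 0.761.

nominal=0.050 wc=[-1.546,1.673] rss=0.761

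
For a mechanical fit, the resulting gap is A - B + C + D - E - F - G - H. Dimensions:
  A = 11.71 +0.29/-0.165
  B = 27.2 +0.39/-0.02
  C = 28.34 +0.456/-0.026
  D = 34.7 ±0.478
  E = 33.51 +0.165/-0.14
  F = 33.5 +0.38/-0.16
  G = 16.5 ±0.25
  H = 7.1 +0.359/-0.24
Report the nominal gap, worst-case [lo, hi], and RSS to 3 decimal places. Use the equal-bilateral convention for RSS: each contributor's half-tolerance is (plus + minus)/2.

nominal=-43.060 wc=[-45.273,-41.026] rss=0.793

Stack each dimension's contribution:
  +A: nom +11.710 → Σnom=11.710; wc +0.290/-0.165 → slack +0.290/-0.165; half-tol=0.227, Σhalf²=0.051756
  -B: nom -27.200 → Σnom=-15.490; wc +0.020/-0.390 → slack +0.310/-0.555; half-tol=0.205, Σhalf²=0.093781
  +C: nom +28.340 → Σnom=12.850; wc +0.456/-0.026 → slack +0.766/-0.581; half-tol=0.241, Σhalf²=0.151862
  +D: nom +34.700 → Σnom=47.550; wc +0.478/-0.478 → slack +1.244/-1.059; half-tol=0.478, Σhalf²=0.380346
  -E: nom -33.510 → Σnom=14.040; wc +0.140/-0.165 → slack +1.384/-1.224; half-tol=0.153, Σhalf²=0.403602
  -F: nom -33.500 → Σnom=-19.460; wc +0.160/-0.380 → slack +1.544/-1.604; half-tol=0.270, Σhalf²=0.476502
  -G: nom -16.500 → Σnom=-35.960; wc +0.250/-0.250 → slack +1.794/-1.854; half-tol=0.250, Σhalf²=0.539003
  -H: nom -7.100 → Σnom=-43.060; wc +0.240/-0.359 → slack +2.034/-2.213; half-tol=0.299, Σhalf²=0.628703
Nominal = -43.060. Worst-case = [-43.060 - 2.213, -43.060 + 2.034] = [-45.273, -41.026]. RSS = √0.628703 = 0.793.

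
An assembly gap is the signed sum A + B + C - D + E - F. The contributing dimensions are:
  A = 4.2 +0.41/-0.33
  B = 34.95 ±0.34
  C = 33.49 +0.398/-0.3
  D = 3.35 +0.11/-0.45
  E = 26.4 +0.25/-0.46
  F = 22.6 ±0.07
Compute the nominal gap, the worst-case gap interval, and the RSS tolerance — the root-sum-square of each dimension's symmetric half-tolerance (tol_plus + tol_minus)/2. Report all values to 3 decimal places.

Stack each dimension's contribution:
  +A: nom +4.200 → Σnom=4.200; wc +0.410/-0.330 → slack +0.410/-0.330; half-tol=0.370, Σhalf²=0.136900
  +B: nom +34.950 → Σnom=39.150; wc +0.340/-0.340 → slack +0.750/-0.670; half-tol=0.340, Σhalf²=0.252500
  +C: nom +33.490 → Σnom=72.640; wc +0.398/-0.300 → slack +1.148/-0.970; half-tol=0.349, Σhalf²=0.374301
  -D: nom -3.350 → Σnom=69.290; wc +0.450/-0.110 → slack +1.598/-1.080; half-tol=0.280, Σhalf²=0.452701
  +E: nom +26.400 → Σnom=95.690; wc +0.250/-0.460 → slack +1.848/-1.540; half-tol=0.355, Σhalf²=0.578726
  -F: nom -22.600 → Σnom=73.090; wc +0.070/-0.070 → slack +1.918/-1.610; half-tol=0.070, Σhalf²=0.583626
Nominal = 73.090. Worst-case = [73.090 - 1.610, 73.090 + 1.918] = [71.480, 75.008]. RSS = √0.583626 = 0.764.

nominal=73.090 wc=[71.480,75.008] rss=0.764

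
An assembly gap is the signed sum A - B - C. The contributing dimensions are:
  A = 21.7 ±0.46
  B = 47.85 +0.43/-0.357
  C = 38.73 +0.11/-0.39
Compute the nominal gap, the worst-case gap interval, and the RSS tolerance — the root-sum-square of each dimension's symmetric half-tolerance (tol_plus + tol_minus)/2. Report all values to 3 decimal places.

Stack each dimension's contribution:
  +A: nom +21.700 → Σnom=21.700; wc +0.460/-0.460 → slack +0.460/-0.460; half-tol=0.460, Σhalf²=0.211600
  -B: nom -47.850 → Σnom=-26.150; wc +0.357/-0.430 → slack +0.817/-0.890; half-tol=0.393, Σhalf²=0.366442
  -C: nom -38.730 → Σnom=-64.880; wc +0.390/-0.110 → slack +1.207/-1.000; half-tol=0.250, Σhalf²=0.428942
Nominal = -64.880. Worst-case = [-64.880 - 1.000, -64.880 + 1.207] = [-65.880, -63.673]. RSS = √0.428942 = 0.655.

nominal=-64.880 wc=[-65.880,-63.673] rss=0.655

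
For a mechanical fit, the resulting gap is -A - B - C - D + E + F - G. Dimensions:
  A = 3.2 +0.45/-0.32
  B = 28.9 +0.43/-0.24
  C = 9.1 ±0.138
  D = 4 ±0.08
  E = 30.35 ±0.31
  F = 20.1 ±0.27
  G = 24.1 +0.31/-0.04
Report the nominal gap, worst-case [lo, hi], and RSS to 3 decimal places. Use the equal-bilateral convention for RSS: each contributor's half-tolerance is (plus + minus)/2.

nominal=-18.850 wc=[-20.838,-17.452] rss=0.697

Stack each dimension's contribution:
  -A: nom -3.200 → Σnom=-3.200; wc +0.320/-0.450 → slack +0.320/-0.450; half-tol=0.385, Σhalf²=0.148225
  -B: nom -28.900 → Σnom=-32.100; wc +0.240/-0.430 → slack +0.560/-0.880; half-tol=0.335, Σhalf²=0.260450
  -C: nom -9.100 → Σnom=-41.200; wc +0.138/-0.138 → slack +0.698/-1.018; half-tol=0.138, Σhalf²=0.279494
  -D: nom -4.000 → Σnom=-45.200; wc +0.080/-0.080 → slack +0.778/-1.098; half-tol=0.080, Σhalf²=0.285894
  +E: nom +30.350 → Σnom=-14.850; wc +0.310/-0.310 → slack +1.088/-1.408; half-tol=0.310, Σhalf²=0.381994
  +F: nom +20.100 → Σnom=5.250; wc +0.270/-0.270 → slack +1.358/-1.678; half-tol=0.270, Σhalf²=0.454894
  -G: nom -24.100 → Σnom=-18.850; wc +0.040/-0.310 → slack +1.398/-1.988; half-tol=0.175, Σhalf²=0.485519
Nominal = -18.850. Worst-case = [-18.850 - 1.988, -18.850 + 1.398] = [-20.838, -17.452]. RSS = √0.485519 = 0.697.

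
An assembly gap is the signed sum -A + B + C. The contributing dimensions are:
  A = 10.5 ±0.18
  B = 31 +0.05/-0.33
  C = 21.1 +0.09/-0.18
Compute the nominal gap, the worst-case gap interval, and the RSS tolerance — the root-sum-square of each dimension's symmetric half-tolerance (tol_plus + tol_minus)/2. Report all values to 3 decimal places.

Stack each dimension's contribution:
  -A: nom -10.500 → Σnom=-10.500; wc +0.180/-0.180 → slack +0.180/-0.180; half-tol=0.180, Σhalf²=0.032400
  +B: nom +31.000 → Σnom=20.500; wc +0.050/-0.330 → slack +0.230/-0.510; half-tol=0.190, Σhalf²=0.068500
  +C: nom +21.100 → Σnom=41.600; wc +0.090/-0.180 → slack +0.320/-0.690; half-tol=0.135, Σhalf²=0.086725
Nominal = 41.600. Worst-case = [41.600 - 0.690, 41.600 + 0.320] = [40.910, 41.920]. RSS = √0.086725 = 0.294.

nominal=41.600 wc=[40.910,41.920] rss=0.294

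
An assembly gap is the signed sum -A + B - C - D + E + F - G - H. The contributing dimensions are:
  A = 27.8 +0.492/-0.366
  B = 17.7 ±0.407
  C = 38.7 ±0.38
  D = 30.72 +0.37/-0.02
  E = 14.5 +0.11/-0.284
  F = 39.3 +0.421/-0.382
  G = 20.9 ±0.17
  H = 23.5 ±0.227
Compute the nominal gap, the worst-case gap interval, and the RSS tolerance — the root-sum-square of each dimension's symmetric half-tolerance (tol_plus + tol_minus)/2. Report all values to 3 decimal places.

Stack each dimension's contribution:
  -A: nom -27.800 → Σnom=-27.800; wc +0.366/-0.492 → slack +0.366/-0.492; half-tol=0.429, Σhalf²=0.184041
  +B: nom +17.700 → Σnom=-10.100; wc +0.407/-0.407 → slack +0.773/-0.899; half-tol=0.407, Σhalf²=0.349690
  -C: nom -38.700 → Σnom=-48.800; wc +0.380/-0.380 → slack +1.153/-1.279; half-tol=0.380, Σhalf²=0.494090
  -D: nom -30.720 → Σnom=-79.520; wc +0.020/-0.370 → slack +1.173/-1.649; half-tol=0.195, Σhalf²=0.532115
  +E: nom +14.500 → Σnom=-65.020; wc +0.110/-0.284 → slack +1.283/-1.933; half-tol=0.197, Σhalf²=0.570924
  +F: nom +39.300 → Σnom=-25.720; wc +0.421/-0.382 → slack +1.704/-2.315; half-tol=0.401, Σhalf²=0.732126
  -G: nom -20.900 → Σnom=-46.620; wc +0.170/-0.170 → slack +1.874/-2.485; half-tol=0.170, Σhalf²=0.761026
  -H: nom -23.500 → Σnom=-70.120; wc +0.227/-0.227 → slack +2.101/-2.712; half-tol=0.227, Σhalf²=0.812555
Nominal = -70.120. Worst-case = [-70.120 - 2.712, -70.120 + 2.101] = [-72.832, -68.019]. RSS = √0.812555 = 0.901.

nominal=-70.120 wc=[-72.832,-68.019] rss=0.901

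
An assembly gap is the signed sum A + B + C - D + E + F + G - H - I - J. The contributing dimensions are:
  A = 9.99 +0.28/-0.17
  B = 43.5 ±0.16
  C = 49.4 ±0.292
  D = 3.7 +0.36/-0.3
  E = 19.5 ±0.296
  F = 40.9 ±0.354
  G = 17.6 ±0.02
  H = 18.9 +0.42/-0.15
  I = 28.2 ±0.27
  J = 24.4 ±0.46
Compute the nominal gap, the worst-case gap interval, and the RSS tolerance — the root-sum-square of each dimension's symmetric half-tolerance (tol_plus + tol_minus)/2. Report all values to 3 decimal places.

nominal=105.690 wc=[102.888,108.272] rss=0.922

Stack each dimension's contribution:
  +A: nom +9.990 → Σnom=9.990; wc +0.280/-0.170 → slack +0.280/-0.170; half-tol=0.225, Σhalf²=0.050625
  +B: nom +43.500 → Σnom=53.490; wc +0.160/-0.160 → slack +0.440/-0.330; half-tol=0.160, Σhalf²=0.076225
  +C: nom +49.400 → Σnom=102.890; wc +0.292/-0.292 → slack +0.732/-0.622; half-tol=0.292, Σhalf²=0.161489
  -D: nom -3.700 → Σnom=99.190; wc +0.300/-0.360 → slack +1.032/-0.982; half-tol=0.330, Σhalf²=0.270389
  +E: nom +19.500 → Σnom=118.690; wc +0.296/-0.296 → slack +1.328/-1.278; half-tol=0.296, Σhalf²=0.358005
  +F: nom +40.900 → Σnom=159.590; wc +0.354/-0.354 → slack +1.682/-1.632; half-tol=0.354, Σhalf²=0.483321
  +G: nom +17.600 → Σnom=177.190; wc +0.020/-0.020 → slack +1.702/-1.652; half-tol=0.020, Σhalf²=0.483721
  -H: nom -18.900 → Σnom=158.290; wc +0.150/-0.420 → slack +1.852/-2.072; half-tol=0.285, Σhalf²=0.564946
  -I: nom -28.200 → Σnom=130.090; wc +0.270/-0.270 → slack +2.122/-2.342; half-tol=0.270, Σhalf²=0.637846
  -J: nom -24.400 → Σnom=105.690; wc +0.460/-0.460 → slack +2.582/-2.802; half-tol=0.460, Σhalf²=0.849446
Nominal = 105.690. Worst-case = [105.690 - 2.802, 105.690 + 2.582] = [102.888, 108.272]. RSS = √0.849446 = 0.922.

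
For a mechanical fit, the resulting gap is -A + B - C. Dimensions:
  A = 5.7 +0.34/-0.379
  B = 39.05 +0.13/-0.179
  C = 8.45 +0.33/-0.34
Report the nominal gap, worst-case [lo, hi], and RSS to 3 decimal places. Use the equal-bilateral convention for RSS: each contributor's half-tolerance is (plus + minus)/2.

nominal=24.900 wc=[24.051,25.749] rss=0.515

Stack each dimension's contribution:
  -A: nom -5.700 → Σnom=-5.700; wc +0.379/-0.340 → slack +0.379/-0.340; half-tol=0.360, Σhalf²=0.129240
  +B: nom +39.050 → Σnom=33.350; wc +0.130/-0.179 → slack +0.509/-0.519; half-tol=0.154, Σhalf²=0.153111
  -C: nom -8.450 → Σnom=24.900; wc +0.340/-0.330 → slack +0.849/-0.849; half-tol=0.335, Σhalf²=0.265336
Nominal = 24.900. Worst-case = [24.900 - 0.849, 24.900 + 0.849] = [24.051, 25.749]. RSS = √0.265336 = 0.515.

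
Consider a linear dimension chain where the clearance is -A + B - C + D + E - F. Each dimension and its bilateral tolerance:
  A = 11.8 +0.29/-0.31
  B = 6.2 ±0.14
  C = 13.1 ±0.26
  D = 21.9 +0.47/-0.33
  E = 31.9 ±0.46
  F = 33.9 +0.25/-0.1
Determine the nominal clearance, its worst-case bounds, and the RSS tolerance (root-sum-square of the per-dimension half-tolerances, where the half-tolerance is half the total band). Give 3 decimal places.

nominal=1.200 wc=[-0.530,2.940] rss=0.761

Stack each dimension's contribution:
  -A: nom -11.800 → Σnom=-11.800; wc +0.310/-0.290 → slack +0.310/-0.290; half-tol=0.300, Σhalf²=0.090000
  +B: nom +6.200 → Σnom=-5.600; wc +0.140/-0.140 → slack +0.450/-0.430; half-tol=0.140, Σhalf²=0.109600
  -C: nom -13.100 → Σnom=-18.700; wc +0.260/-0.260 → slack +0.710/-0.690; half-tol=0.260, Σhalf²=0.177200
  +D: nom +21.900 → Σnom=3.200; wc +0.470/-0.330 → slack +1.180/-1.020; half-tol=0.400, Σhalf²=0.337200
  +E: nom +31.900 → Σnom=35.100; wc +0.460/-0.460 → slack +1.640/-1.480; half-tol=0.460, Σhalf²=0.548800
  -F: nom -33.900 → Σnom=1.200; wc +0.100/-0.250 → slack +1.740/-1.730; half-tol=0.175, Σhalf²=0.579425
Nominal = 1.200. Worst-case = [1.200 - 1.730, 1.200 + 1.740] = [-0.530, 2.940]. RSS = √0.579425 = 0.761.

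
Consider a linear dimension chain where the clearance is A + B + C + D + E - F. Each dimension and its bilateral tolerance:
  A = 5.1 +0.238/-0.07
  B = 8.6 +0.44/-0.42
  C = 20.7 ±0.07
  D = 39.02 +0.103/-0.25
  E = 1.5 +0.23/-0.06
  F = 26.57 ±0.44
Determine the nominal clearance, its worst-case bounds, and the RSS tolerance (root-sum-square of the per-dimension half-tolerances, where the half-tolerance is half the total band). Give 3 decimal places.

Stack each dimension's contribution:
  +A: nom +5.100 → Σnom=5.100; wc +0.238/-0.070 → slack +0.238/-0.070; half-tol=0.154, Σhalf²=0.023716
  +B: nom +8.600 → Σnom=13.700; wc +0.440/-0.420 → slack +0.678/-0.490; half-tol=0.430, Σhalf²=0.208616
  +C: nom +20.700 → Σnom=34.400; wc +0.070/-0.070 → slack +0.748/-0.560; half-tol=0.070, Σhalf²=0.213516
  +D: nom +39.020 → Σnom=73.420; wc +0.103/-0.250 → slack +0.851/-0.810; half-tol=0.176, Σhalf²=0.244668
  +E: nom +1.500 → Σnom=74.920; wc +0.230/-0.060 → slack +1.081/-0.870; half-tol=0.145, Σhalf²=0.265693
  -F: nom -26.570 → Σnom=48.350; wc +0.440/-0.440 → slack +1.521/-1.310; half-tol=0.440, Σhalf²=0.459293
Nominal = 48.350. Worst-case = [48.350 - 1.310, 48.350 + 1.521] = [47.040, 49.871]. RSS = √0.459293 = 0.678.

nominal=48.350 wc=[47.040,49.871] rss=0.678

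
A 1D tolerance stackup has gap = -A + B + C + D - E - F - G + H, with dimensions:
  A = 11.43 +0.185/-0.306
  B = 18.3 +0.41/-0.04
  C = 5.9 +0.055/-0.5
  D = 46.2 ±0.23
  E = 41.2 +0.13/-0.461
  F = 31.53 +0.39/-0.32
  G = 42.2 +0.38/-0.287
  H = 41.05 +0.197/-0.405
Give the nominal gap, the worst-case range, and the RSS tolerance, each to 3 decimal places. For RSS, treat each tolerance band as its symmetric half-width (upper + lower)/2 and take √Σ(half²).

Stack each dimension's contribution:
  -A: nom -11.430 → Σnom=-11.430; wc +0.306/-0.185 → slack +0.306/-0.185; half-tol=0.245, Σhalf²=0.060270
  +B: nom +18.300 → Σnom=6.870; wc +0.410/-0.040 → slack +0.716/-0.225; half-tol=0.225, Σhalf²=0.110895
  +C: nom +5.900 → Σnom=12.770; wc +0.055/-0.500 → slack +0.771/-0.725; half-tol=0.278, Σhalf²=0.187901
  +D: nom +46.200 → Σnom=58.970; wc +0.230/-0.230 → slack +1.001/-0.955; half-tol=0.230, Σhalf²=0.240802
  -E: nom -41.200 → Σnom=17.770; wc +0.461/-0.130 → slack +1.462/-1.085; half-tol=0.295, Σhalf²=0.328122
  -F: nom -31.530 → Σnom=-13.760; wc +0.320/-0.390 → slack +1.782/-1.475; half-tol=0.355, Σhalf²=0.454147
  -G: nom -42.200 → Σnom=-55.960; wc +0.287/-0.380 → slack +2.069/-1.855; half-tol=0.334, Σhalf²=0.565369
  +H: nom +41.050 → Σnom=-14.910; wc +0.197/-0.405 → slack +2.266/-2.260; half-tol=0.301, Σhalf²=0.655970
Nominal = -14.910. Worst-case = [-14.910 - 2.260, -14.910 + 2.266] = [-17.170, -12.644]. RSS = √0.655970 = 0.810.

nominal=-14.910 wc=[-17.170,-12.644] rss=0.810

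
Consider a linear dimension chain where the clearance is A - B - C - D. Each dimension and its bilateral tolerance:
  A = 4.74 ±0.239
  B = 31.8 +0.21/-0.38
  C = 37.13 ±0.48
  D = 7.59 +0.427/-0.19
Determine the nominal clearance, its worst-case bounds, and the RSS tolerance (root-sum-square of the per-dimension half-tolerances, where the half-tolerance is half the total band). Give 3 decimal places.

nominal=-71.780 wc=[-73.136,-70.491] rss=0.685

Stack each dimension's contribution:
  +A: nom +4.740 → Σnom=4.740; wc +0.239/-0.239 → slack +0.239/-0.239; half-tol=0.239, Σhalf²=0.057121
  -B: nom -31.800 → Σnom=-27.060; wc +0.380/-0.210 → slack +0.619/-0.449; half-tol=0.295, Σhalf²=0.144146
  -C: nom -37.130 → Σnom=-64.190; wc +0.480/-0.480 → slack +1.099/-0.929; half-tol=0.480, Σhalf²=0.374546
  -D: nom -7.590 → Σnom=-71.780; wc +0.190/-0.427 → slack +1.289/-1.356; half-tol=0.308, Σhalf²=0.469718
Nominal = -71.780. Worst-case = [-71.780 - 1.356, -71.780 + 1.289] = [-73.136, -70.491]. RSS = √0.469718 = 0.685.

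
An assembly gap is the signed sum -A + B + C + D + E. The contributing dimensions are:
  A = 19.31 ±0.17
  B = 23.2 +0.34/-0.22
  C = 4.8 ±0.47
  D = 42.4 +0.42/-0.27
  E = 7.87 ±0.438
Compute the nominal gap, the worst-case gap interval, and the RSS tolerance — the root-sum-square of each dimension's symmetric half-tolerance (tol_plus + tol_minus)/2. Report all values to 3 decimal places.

nominal=58.960 wc=[57.392,60.798] rss=0.799

Stack each dimension's contribution:
  -A: nom -19.310 → Σnom=-19.310; wc +0.170/-0.170 → slack +0.170/-0.170; half-tol=0.170, Σhalf²=0.028900
  +B: nom +23.200 → Σnom=3.890; wc +0.340/-0.220 → slack +0.510/-0.390; half-tol=0.280, Σhalf²=0.107300
  +C: nom +4.800 → Σnom=8.690; wc +0.470/-0.470 → slack +0.980/-0.860; half-tol=0.470, Σhalf²=0.328200
  +D: nom +42.400 → Σnom=51.090; wc +0.420/-0.270 → slack +1.400/-1.130; half-tol=0.345, Σhalf²=0.447225
  +E: nom +7.870 → Σnom=58.960; wc +0.438/-0.438 → slack +1.838/-1.568; half-tol=0.438, Σhalf²=0.639069
Nominal = 58.960. Worst-case = [58.960 - 1.568, 58.960 + 1.838] = [57.392, 60.798]. RSS = √0.639069 = 0.799.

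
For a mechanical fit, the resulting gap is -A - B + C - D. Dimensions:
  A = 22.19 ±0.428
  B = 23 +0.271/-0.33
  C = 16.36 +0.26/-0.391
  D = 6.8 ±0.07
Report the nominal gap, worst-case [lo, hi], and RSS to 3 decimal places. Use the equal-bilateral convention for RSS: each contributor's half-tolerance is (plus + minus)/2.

Stack each dimension's contribution:
  -A: nom -22.190 → Σnom=-22.190; wc +0.428/-0.428 → slack +0.428/-0.428; half-tol=0.428, Σhalf²=0.183184
  -B: nom -23.000 → Σnom=-45.190; wc +0.330/-0.271 → slack +0.758/-0.699; half-tol=0.300, Σhalf²=0.273484
  +C: nom +16.360 → Σnom=-28.830; wc +0.260/-0.391 → slack +1.018/-1.090; half-tol=0.326, Σhalf²=0.379435
  -D: nom -6.800 → Σnom=-35.630; wc +0.070/-0.070 → slack +1.088/-1.160; half-tol=0.070, Σhalf²=0.384335
Nominal = -35.630. Worst-case = [-35.630 - 1.160, -35.630 + 1.088] = [-36.790, -34.542]. RSS = √0.384335 = 0.620.

nominal=-35.630 wc=[-36.790,-34.542] rss=0.620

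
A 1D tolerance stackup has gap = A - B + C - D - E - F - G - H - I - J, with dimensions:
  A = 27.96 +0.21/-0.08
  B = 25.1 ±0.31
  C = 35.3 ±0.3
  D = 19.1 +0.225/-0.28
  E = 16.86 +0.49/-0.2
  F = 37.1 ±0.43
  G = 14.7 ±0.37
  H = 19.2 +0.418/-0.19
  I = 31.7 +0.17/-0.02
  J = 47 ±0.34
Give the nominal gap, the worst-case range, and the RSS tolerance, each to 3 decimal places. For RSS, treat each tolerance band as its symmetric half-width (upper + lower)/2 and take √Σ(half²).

nominal=-147.500 wc=[-150.633,-144.850] rss=0.964

Stack each dimension's contribution:
  +A: nom +27.960 → Σnom=27.960; wc +0.210/-0.080 → slack +0.210/-0.080; half-tol=0.145, Σhalf²=0.021025
  -B: nom -25.100 → Σnom=2.860; wc +0.310/-0.310 → slack +0.520/-0.390; half-tol=0.310, Σhalf²=0.117125
  +C: nom +35.300 → Σnom=38.160; wc +0.300/-0.300 → slack +0.820/-0.690; half-tol=0.300, Σhalf²=0.207125
  -D: nom -19.100 → Σnom=19.060; wc +0.280/-0.225 → slack +1.100/-0.915; half-tol=0.253, Σhalf²=0.270881
  -E: nom -16.860 → Σnom=2.200; wc +0.200/-0.490 → slack +1.300/-1.405; half-tol=0.345, Σhalf²=0.389906
  -F: nom -37.100 → Σnom=-34.900; wc +0.430/-0.430 → slack +1.730/-1.835; half-tol=0.430, Σhalf²=0.574806
  -G: nom -14.700 → Σnom=-49.600; wc +0.370/-0.370 → slack +2.100/-2.205; half-tol=0.370, Σhalf²=0.711706
  -H: nom -19.200 → Σnom=-68.800; wc +0.190/-0.418 → slack +2.290/-2.623; half-tol=0.304, Σhalf²=0.804122
  -I: nom -31.700 → Σnom=-100.500; wc +0.020/-0.170 → slack +2.310/-2.793; half-tol=0.095, Σhalf²=0.813147
  -J: nom -47.000 → Σnom=-147.500; wc +0.340/-0.340 → slack +2.650/-3.133; half-tol=0.340, Σhalf²=0.928747
Nominal = -147.500. Worst-case = [-147.500 - 3.133, -147.500 + 2.650] = [-150.633, -144.850]. RSS = √0.928747 = 0.964.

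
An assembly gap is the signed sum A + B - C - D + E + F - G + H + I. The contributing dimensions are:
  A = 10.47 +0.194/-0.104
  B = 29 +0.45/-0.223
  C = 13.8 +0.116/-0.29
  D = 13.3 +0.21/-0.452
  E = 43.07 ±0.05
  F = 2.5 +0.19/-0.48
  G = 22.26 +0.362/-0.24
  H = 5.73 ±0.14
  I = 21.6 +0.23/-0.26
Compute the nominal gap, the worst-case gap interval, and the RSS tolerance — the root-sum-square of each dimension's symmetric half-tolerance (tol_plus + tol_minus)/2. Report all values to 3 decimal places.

Stack each dimension's contribution:
  +A: nom +10.470 → Σnom=10.470; wc +0.194/-0.104 → slack +0.194/-0.104; half-tol=0.149, Σhalf²=0.022201
  +B: nom +29.000 → Σnom=39.470; wc +0.450/-0.223 → slack +0.644/-0.327; half-tol=0.337, Σhalf²=0.135433
  -C: nom -13.800 → Σnom=25.670; wc +0.290/-0.116 → slack +0.934/-0.443; half-tol=0.203, Σhalf²=0.176642
  -D: nom -13.300 → Σnom=12.370; wc +0.452/-0.210 → slack +1.386/-0.653; half-tol=0.331, Σhalf²=0.286203
  +E: nom +43.070 → Σnom=55.440; wc +0.050/-0.050 → slack +1.436/-0.703; half-tol=0.050, Σhalf²=0.288703
  +F: nom +2.500 → Σnom=57.940; wc +0.190/-0.480 → slack +1.626/-1.183; half-tol=0.335, Σhalf²=0.400928
  -G: nom -22.260 → Σnom=35.680; wc +0.240/-0.362 → slack +1.866/-1.545; half-tol=0.301, Σhalf²=0.491529
  +H: nom +5.730 → Σnom=41.410; wc +0.140/-0.140 → slack +2.006/-1.685; half-tol=0.140, Σhalf²=0.511129
  +I: nom +21.600 → Σnom=63.010; wc +0.230/-0.260 → slack +2.236/-1.945; half-tol=0.245, Σhalf²=0.571154
Nominal = 63.010. Worst-case = [63.010 - 1.945, 63.010 + 2.236] = [61.065, 65.246]. RSS = √0.571154 = 0.756.

nominal=63.010 wc=[61.065,65.246] rss=0.756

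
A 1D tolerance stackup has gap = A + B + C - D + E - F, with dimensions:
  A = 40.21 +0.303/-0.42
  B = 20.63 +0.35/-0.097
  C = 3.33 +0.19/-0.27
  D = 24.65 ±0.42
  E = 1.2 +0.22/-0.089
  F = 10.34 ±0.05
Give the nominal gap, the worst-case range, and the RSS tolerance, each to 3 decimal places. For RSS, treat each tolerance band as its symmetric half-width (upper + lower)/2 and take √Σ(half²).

Stack each dimension's contribution:
  +A: nom +40.210 → Σnom=40.210; wc +0.303/-0.420 → slack +0.303/-0.420; half-tol=0.361, Σhalf²=0.130682
  +B: nom +20.630 → Σnom=60.840; wc +0.350/-0.097 → slack +0.653/-0.517; half-tol=0.223, Σhalf²=0.180634
  +C: nom +3.330 → Σnom=64.170; wc +0.190/-0.270 → slack +0.843/-0.787; half-tol=0.230, Σhalf²=0.233534
  -D: nom -24.650 → Σnom=39.520; wc +0.420/-0.420 → slack +1.263/-1.207; half-tol=0.420, Σhalf²=0.409934
  +E: nom +1.200 → Σnom=40.720; wc +0.220/-0.089 → slack +1.483/-1.296; half-tol=0.154, Σhalf²=0.433805
  -F: nom -10.340 → Σnom=30.380; wc +0.050/-0.050 → slack +1.533/-1.346; half-tol=0.050, Σhalf²=0.436305
Nominal = 30.380. Worst-case = [30.380 - 1.346, 30.380 + 1.533] = [29.034, 31.913]. RSS = √0.436305 = 0.661.

nominal=30.380 wc=[29.034,31.913] rss=0.661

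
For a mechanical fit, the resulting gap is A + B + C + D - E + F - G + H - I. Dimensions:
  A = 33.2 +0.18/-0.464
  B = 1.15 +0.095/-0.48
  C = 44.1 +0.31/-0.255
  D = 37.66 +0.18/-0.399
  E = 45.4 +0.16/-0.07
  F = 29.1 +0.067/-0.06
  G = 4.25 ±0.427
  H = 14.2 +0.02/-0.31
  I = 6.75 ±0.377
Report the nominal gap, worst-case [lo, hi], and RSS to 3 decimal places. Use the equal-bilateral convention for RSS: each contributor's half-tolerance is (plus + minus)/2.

nominal=103.010 wc=[100.078,104.736] rss=0.848

Stack each dimension's contribution:
  +A: nom +33.200 → Σnom=33.200; wc +0.180/-0.464 → slack +0.180/-0.464; half-tol=0.322, Σhalf²=0.103684
  +B: nom +1.150 → Σnom=34.350; wc +0.095/-0.480 → slack +0.275/-0.944; half-tol=0.287, Σhalf²=0.186340
  +C: nom +44.100 → Σnom=78.450; wc +0.310/-0.255 → slack +0.585/-1.199; half-tol=0.282, Σhalf²=0.266146
  +D: nom +37.660 → Σnom=116.110; wc +0.180/-0.399 → slack +0.765/-1.598; half-tol=0.289, Σhalf²=0.349957
  -E: nom -45.400 → Σnom=70.710; wc +0.070/-0.160 → slack +0.835/-1.758; half-tol=0.115, Σhalf²=0.363182
  +F: nom +29.100 → Σnom=99.810; wc +0.067/-0.060 → slack +0.902/-1.818; half-tol=0.064, Σhalf²=0.367214
  -G: nom -4.250 → Σnom=95.560; wc +0.427/-0.427 → slack +1.329/-2.245; half-tol=0.427, Σhalf²=0.549543
  +H: nom +14.200 → Σnom=109.760; wc +0.020/-0.310 → slack +1.349/-2.555; half-tol=0.165, Σhalf²=0.576768
  -I: nom -6.750 → Σnom=103.010; wc +0.377/-0.377 → slack +1.726/-2.932; half-tol=0.377, Σhalf²=0.718897
Nominal = 103.010. Worst-case = [103.010 - 2.932, 103.010 + 1.726] = [100.078, 104.736]. RSS = √0.718897 = 0.848.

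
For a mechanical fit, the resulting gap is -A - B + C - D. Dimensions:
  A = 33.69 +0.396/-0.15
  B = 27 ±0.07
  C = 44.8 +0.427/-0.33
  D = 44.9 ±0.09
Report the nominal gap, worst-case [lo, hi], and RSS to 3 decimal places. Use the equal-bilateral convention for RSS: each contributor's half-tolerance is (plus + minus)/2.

nominal=-60.790 wc=[-61.676,-60.053] rss=0.480

Stack each dimension's contribution:
  -A: nom -33.690 → Σnom=-33.690; wc +0.150/-0.396 → slack +0.150/-0.396; half-tol=0.273, Σhalf²=0.074529
  -B: nom -27.000 → Σnom=-60.690; wc +0.070/-0.070 → slack +0.220/-0.466; half-tol=0.070, Σhalf²=0.079429
  +C: nom +44.800 → Σnom=-15.890; wc +0.427/-0.330 → slack +0.647/-0.796; half-tol=0.379, Σhalf²=0.222691
  -D: nom -44.900 → Σnom=-60.790; wc +0.090/-0.090 → slack +0.737/-0.886; half-tol=0.090, Σhalf²=0.230791
Nominal = -60.790. Worst-case = [-60.790 - 0.886, -60.790 + 0.737] = [-61.676, -60.053]. RSS = √0.230791 = 0.480.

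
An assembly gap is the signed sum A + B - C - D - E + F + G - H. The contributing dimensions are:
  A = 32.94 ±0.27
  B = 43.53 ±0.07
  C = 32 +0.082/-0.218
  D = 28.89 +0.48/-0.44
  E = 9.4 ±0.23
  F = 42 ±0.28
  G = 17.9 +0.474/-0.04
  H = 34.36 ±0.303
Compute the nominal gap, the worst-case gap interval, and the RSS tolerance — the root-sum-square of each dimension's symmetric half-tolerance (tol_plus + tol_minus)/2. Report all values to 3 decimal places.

nominal=31.720 wc=[29.965,34.005] rss=0.775

Stack each dimension's contribution:
  +A: nom +32.940 → Σnom=32.940; wc +0.270/-0.270 → slack +0.270/-0.270; half-tol=0.270, Σhalf²=0.072900
  +B: nom +43.530 → Σnom=76.470; wc +0.070/-0.070 → slack +0.340/-0.340; half-tol=0.070, Σhalf²=0.077800
  -C: nom -32.000 → Σnom=44.470; wc +0.218/-0.082 → slack +0.558/-0.422; half-tol=0.150, Σhalf²=0.100300
  -D: nom -28.890 → Σnom=15.580; wc +0.440/-0.480 → slack +0.998/-0.902; half-tol=0.460, Σhalf²=0.311900
  -E: nom -9.400 → Σnom=6.180; wc +0.230/-0.230 → slack +1.228/-1.132; half-tol=0.230, Σhalf²=0.364800
  +F: nom +42.000 → Σnom=48.180; wc +0.280/-0.280 → slack +1.508/-1.412; half-tol=0.280, Σhalf²=0.443200
  +G: nom +17.900 → Σnom=66.080; wc +0.474/-0.040 → slack +1.982/-1.452; half-tol=0.257, Σhalf²=0.509249
  -H: nom -34.360 → Σnom=31.720; wc +0.303/-0.303 → slack +2.285/-1.755; half-tol=0.303, Σhalf²=0.601058
Nominal = 31.720. Worst-case = [31.720 - 1.755, 31.720 + 2.285] = [29.965, 34.005]. RSS = √0.601058 = 0.775.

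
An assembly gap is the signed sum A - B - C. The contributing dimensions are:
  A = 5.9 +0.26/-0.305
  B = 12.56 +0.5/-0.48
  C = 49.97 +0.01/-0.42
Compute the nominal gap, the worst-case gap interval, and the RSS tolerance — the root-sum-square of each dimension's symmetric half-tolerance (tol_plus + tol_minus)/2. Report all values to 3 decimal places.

Stack each dimension's contribution:
  +A: nom +5.900 → Σnom=5.900; wc +0.260/-0.305 → slack +0.260/-0.305; half-tol=0.282, Σhalf²=0.079806
  -B: nom -12.560 → Σnom=-6.660; wc +0.480/-0.500 → slack +0.740/-0.805; half-tol=0.490, Σhalf²=0.319906
  -C: nom -49.970 → Σnom=-56.630; wc +0.420/-0.010 → slack +1.160/-0.815; half-tol=0.215, Σhalf²=0.366131
Nominal = -56.630. Worst-case = [-56.630 - 0.815, -56.630 + 1.160] = [-57.445, -55.470]. RSS = √0.366131 = 0.605.

nominal=-56.630 wc=[-57.445,-55.470] rss=0.605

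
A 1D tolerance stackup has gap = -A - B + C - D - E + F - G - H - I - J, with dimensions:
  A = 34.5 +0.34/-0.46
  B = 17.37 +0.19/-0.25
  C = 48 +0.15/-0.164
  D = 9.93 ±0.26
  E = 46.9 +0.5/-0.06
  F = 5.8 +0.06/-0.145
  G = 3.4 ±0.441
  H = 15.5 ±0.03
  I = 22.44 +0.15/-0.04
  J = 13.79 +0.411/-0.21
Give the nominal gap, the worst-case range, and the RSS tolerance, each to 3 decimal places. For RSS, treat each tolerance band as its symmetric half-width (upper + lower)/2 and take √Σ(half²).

nominal=-110.030 wc=[-112.661,-108.069] rss=0.831

Stack each dimension's contribution:
  -A: nom -34.500 → Σnom=-34.500; wc +0.460/-0.340 → slack +0.460/-0.340; half-tol=0.400, Σhalf²=0.160000
  -B: nom -17.370 → Σnom=-51.870; wc +0.250/-0.190 → slack +0.710/-0.530; half-tol=0.220, Σhalf²=0.208400
  +C: nom +48.000 → Σnom=-3.870; wc +0.150/-0.164 → slack +0.860/-0.694; half-tol=0.157, Σhalf²=0.233049
  -D: nom -9.930 → Σnom=-13.800; wc +0.260/-0.260 → slack +1.120/-0.954; half-tol=0.260, Σhalf²=0.300649
  -E: nom -46.900 → Σnom=-60.700; wc +0.060/-0.500 → slack +1.180/-1.454; half-tol=0.280, Σhalf²=0.379049
  +F: nom +5.800 → Σnom=-54.900; wc +0.060/-0.145 → slack +1.240/-1.599; half-tol=0.102, Σhalf²=0.389555
  -G: nom -3.400 → Σnom=-58.300; wc +0.441/-0.441 → slack +1.681/-2.040; half-tol=0.441, Σhalf²=0.584036
  -H: nom -15.500 → Σnom=-73.800; wc +0.030/-0.030 → slack +1.711/-2.070; half-tol=0.030, Σhalf²=0.584936
  -I: nom -22.440 → Σnom=-96.240; wc +0.040/-0.150 → slack +1.751/-2.220; half-tol=0.095, Σhalf²=0.593961
  -J: nom -13.790 → Σnom=-110.030; wc +0.210/-0.411 → slack +1.961/-2.631; half-tol=0.310, Σhalf²=0.690372
Nominal = -110.030. Worst-case = [-110.030 - 2.631, -110.030 + 1.961] = [-112.661, -108.069]. RSS = √0.690372 = 0.831.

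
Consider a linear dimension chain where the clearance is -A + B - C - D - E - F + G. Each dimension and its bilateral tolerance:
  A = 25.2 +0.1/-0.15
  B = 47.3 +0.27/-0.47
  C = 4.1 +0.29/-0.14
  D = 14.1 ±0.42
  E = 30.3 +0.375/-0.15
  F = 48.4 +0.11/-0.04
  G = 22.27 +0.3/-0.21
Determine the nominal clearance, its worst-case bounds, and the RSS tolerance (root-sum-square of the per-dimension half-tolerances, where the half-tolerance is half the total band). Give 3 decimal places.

Stack each dimension's contribution:
  -A: nom -25.200 → Σnom=-25.200; wc +0.150/-0.100 → slack +0.150/-0.100; half-tol=0.125, Σhalf²=0.015625
  +B: nom +47.300 → Σnom=22.100; wc +0.270/-0.470 → slack +0.420/-0.570; half-tol=0.370, Σhalf²=0.152525
  -C: nom -4.100 → Σnom=18.000; wc +0.140/-0.290 → slack +0.560/-0.860; half-tol=0.215, Σhalf²=0.198750
  -D: nom -14.100 → Σnom=3.900; wc +0.420/-0.420 → slack +0.980/-1.280; half-tol=0.420, Σhalf²=0.375150
  -E: nom -30.300 → Σnom=-26.400; wc +0.150/-0.375 → slack +1.130/-1.655; half-tol=0.263, Σhalf²=0.444056
  -F: nom -48.400 → Σnom=-74.800; wc +0.040/-0.110 → slack +1.170/-1.765; half-tol=0.075, Σhalf²=0.449681
  +G: nom +22.270 → Σnom=-52.530; wc +0.300/-0.210 → slack +1.470/-1.975; half-tol=0.255, Σhalf²=0.514706
Nominal = -52.530. Worst-case = [-52.530 - 1.975, -52.530 + 1.470] = [-54.505, -51.060]. RSS = √0.514706 = 0.717.

nominal=-52.530 wc=[-54.505,-51.060] rss=0.717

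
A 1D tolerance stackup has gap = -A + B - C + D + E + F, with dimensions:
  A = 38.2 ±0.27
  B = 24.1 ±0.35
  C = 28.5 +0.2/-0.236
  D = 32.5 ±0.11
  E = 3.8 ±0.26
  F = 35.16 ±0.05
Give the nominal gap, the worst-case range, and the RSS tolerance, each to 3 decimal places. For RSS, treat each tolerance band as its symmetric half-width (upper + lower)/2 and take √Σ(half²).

nominal=28.860 wc=[27.620,30.136] rss=0.570

Stack each dimension's contribution:
  -A: nom -38.200 → Σnom=-38.200; wc +0.270/-0.270 → slack +0.270/-0.270; half-tol=0.270, Σhalf²=0.072900
  +B: nom +24.100 → Σnom=-14.100; wc +0.350/-0.350 → slack +0.620/-0.620; half-tol=0.350, Σhalf²=0.195400
  -C: nom -28.500 → Σnom=-42.600; wc +0.236/-0.200 → slack +0.856/-0.820; half-tol=0.218, Σhalf²=0.242924
  +D: nom +32.500 → Σnom=-10.100; wc +0.110/-0.110 → slack +0.966/-0.930; half-tol=0.110, Σhalf²=0.255024
  +E: nom +3.800 → Σnom=-6.300; wc +0.260/-0.260 → slack +1.226/-1.190; half-tol=0.260, Σhalf²=0.322624
  +F: nom +35.160 → Σnom=28.860; wc +0.050/-0.050 → slack +1.276/-1.240; half-tol=0.050, Σhalf²=0.325124
Nominal = 28.860. Worst-case = [28.860 - 1.240, 28.860 + 1.276] = [27.620, 30.136]. RSS = √0.325124 = 0.570.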